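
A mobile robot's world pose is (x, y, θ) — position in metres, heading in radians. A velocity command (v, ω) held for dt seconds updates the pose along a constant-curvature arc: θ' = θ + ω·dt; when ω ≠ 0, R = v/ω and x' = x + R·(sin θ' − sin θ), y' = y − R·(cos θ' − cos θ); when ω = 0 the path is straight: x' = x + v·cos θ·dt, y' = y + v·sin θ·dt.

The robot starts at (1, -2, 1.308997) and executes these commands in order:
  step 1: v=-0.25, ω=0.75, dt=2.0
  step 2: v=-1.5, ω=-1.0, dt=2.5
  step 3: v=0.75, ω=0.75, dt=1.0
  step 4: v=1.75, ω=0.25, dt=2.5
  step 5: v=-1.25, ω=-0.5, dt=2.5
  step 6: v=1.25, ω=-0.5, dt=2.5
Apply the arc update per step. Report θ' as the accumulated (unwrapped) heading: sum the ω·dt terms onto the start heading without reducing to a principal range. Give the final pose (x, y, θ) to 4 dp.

(4.0390, -3.6723, -0.8160)

step 1: θ'=2.8090 (R=-0.3333) → pose (1.2131, -2.4013, 2.8090)
step 2: θ'=0.3090 (R=1.5000) → pose (1.1796, -5.2481, 0.3090)
step 3: θ'=1.0590 (R=1.0000) → pose (1.7473, -4.7852, 1.0590)
step 4: θ'=1.6840 (R=7.0000) → pose (2.5995, -0.5663, 1.6840)
step 5: θ'=0.4340 (R=2.5000) → pose (1.1667, -3.1169, 0.4340)
step 6: θ'=-0.8160 (R=-2.5000) → pose (4.0390, -3.6723, -0.8160)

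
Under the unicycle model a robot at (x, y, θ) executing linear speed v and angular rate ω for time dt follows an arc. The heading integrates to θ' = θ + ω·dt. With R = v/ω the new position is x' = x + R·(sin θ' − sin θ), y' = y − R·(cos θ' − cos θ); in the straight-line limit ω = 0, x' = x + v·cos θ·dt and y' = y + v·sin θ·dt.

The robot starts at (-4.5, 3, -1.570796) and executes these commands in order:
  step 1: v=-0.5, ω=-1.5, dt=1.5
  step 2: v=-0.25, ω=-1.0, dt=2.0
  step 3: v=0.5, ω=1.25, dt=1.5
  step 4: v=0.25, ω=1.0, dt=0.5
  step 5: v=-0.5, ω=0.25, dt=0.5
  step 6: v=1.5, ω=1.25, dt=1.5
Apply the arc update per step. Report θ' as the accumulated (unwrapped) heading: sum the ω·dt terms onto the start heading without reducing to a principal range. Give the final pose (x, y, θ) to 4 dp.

step 1: θ'=-3.8208 (R=0.3333) → pose (-3.9573, 3.2594, -3.8208)
step 2: θ'=-5.8208 (R=0.2500) → pose (-4.0028, 2.8411, -5.8208)
step 3: θ'=-3.9458 (R=0.4000) → pose (-3.8931, 3.4766, -3.9458)
step 4: θ'=-3.4458 (R=0.2500) → pose (-3.9983, 3.5417, -3.4458)
step 5: θ'=-3.3208 (R=-2.0000) → pose (-3.7557, 3.4819, -3.3208)
step 6: θ'=-1.4458 (R=1.2000) → pose (-5.1603, 2.1515, -1.4458)

(-5.1603, 2.1515, -1.4458)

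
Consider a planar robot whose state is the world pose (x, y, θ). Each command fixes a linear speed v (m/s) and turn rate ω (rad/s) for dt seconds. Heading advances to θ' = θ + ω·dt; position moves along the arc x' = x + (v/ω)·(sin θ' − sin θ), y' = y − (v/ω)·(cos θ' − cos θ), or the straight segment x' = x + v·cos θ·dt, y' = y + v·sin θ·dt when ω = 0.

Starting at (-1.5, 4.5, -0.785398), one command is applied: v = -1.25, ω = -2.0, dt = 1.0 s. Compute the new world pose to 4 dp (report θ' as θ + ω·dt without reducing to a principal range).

(-1.2760, 5.5277, -2.7854)

θ' = -0.7854 + -2.0·1.0 = -2.7854
R = v/ω = -1.25/-2.0 = 0.6250
x' = -1.5 + 0.6250·(sin -2.7854 − sin -0.7854) = -1.2760
y' = 4.5 − 0.6250·(cos -2.7854 − cos -0.7854) = 5.5277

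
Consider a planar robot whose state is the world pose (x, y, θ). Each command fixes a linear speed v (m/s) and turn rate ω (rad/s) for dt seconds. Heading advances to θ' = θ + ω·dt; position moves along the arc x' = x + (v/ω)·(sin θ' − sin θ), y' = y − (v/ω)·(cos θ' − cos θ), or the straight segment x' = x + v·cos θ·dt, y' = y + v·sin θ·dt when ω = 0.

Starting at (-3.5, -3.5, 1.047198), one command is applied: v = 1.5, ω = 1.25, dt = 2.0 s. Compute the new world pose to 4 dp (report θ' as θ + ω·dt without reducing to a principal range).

(-5.0127, -1.7974, 3.5472)

θ' = 1.0472 + 1.25·2.0 = 3.5472
R = v/ω = 1.5/1.25 = 1.2000
x' = -3.5 + 1.2000·(sin 3.5472 − sin 1.0472) = -5.0127
y' = -3.5 − 1.2000·(cos 3.5472 − cos 1.0472) = -1.7974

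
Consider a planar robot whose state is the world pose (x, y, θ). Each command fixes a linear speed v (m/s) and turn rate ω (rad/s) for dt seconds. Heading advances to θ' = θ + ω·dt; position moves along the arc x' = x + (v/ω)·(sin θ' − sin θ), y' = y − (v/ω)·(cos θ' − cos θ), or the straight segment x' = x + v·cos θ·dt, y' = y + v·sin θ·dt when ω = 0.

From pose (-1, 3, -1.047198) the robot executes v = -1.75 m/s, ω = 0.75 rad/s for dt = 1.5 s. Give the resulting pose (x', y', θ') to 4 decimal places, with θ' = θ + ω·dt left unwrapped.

θ' = -1.0472 + 0.75·1.5 = 0.0778
R = v/ω = -1.75/0.75 = -2.3333
x' = -1 + -2.3333·(sin 0.0778 − sin -1.0472) = -3.2021
y' = 3 − -2.3333·(cos 0.0778 − cos -1.0472) = 4.1596

(-3.2021, 4.1596, 0.0778)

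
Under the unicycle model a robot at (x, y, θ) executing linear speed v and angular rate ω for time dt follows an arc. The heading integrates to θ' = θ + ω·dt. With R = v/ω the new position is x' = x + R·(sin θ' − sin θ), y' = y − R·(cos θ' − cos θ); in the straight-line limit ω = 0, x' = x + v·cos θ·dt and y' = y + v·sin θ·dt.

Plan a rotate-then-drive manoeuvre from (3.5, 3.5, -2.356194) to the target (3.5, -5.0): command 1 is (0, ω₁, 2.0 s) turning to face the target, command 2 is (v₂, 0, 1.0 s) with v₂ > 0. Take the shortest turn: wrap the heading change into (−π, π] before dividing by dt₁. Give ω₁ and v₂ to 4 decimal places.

ω₁ = 0.3927, v₂ = 8.5000

heading to target = atan2(-5−3.5, 3.5−3.5) = -1.5708
Δθ = wrap(-1.5708 − -2.3562) = 0.7854; ω₁ = Δθ/dt₁ = 0.3927
distance = √((3.5−3.5)² + (-5−3.5)²) = 8.5000; v₂ = distance/dt₂ = 8.5000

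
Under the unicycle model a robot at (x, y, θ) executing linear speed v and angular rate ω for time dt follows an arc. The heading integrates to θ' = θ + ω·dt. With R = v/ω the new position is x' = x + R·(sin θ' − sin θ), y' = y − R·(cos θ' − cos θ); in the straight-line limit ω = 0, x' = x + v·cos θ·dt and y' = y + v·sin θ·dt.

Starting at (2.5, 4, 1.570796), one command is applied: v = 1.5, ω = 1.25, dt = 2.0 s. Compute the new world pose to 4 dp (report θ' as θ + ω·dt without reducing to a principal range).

(0.3386, 4.7182, 4.0708)

θ' = 1.5708 + 1.25·2.0 = 4.0708
R = v/ω = 1.5/1.25 = 1.2000
x' = 2.5 + 1.2000·(sin 4.0708 − sin 1.5708) = 0.3386
y' = 4 − 1.2000·(cos 4.0708 − cos 1.5708) = 4.7182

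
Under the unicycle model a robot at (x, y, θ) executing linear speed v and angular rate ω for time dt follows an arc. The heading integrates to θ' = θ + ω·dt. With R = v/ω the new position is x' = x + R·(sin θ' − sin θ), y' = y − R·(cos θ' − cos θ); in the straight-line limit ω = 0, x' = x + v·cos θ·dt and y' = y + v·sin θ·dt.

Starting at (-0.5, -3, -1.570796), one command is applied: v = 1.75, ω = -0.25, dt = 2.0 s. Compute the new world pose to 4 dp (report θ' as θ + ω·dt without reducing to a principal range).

θ' = -1.5708 + -0.25·2.0 = -2.0708
R = v/ω = 1.75/-0.25 = -7.0000
x' = -0.5 + -7.0000·(sin -2.0708 − sin -1.5708) = -1.3569
y' = -3 − -7.0000·(cos -2.0708 − cos -1.5708) = -6.3560

(-1.3569, -6.3560, -2.0708)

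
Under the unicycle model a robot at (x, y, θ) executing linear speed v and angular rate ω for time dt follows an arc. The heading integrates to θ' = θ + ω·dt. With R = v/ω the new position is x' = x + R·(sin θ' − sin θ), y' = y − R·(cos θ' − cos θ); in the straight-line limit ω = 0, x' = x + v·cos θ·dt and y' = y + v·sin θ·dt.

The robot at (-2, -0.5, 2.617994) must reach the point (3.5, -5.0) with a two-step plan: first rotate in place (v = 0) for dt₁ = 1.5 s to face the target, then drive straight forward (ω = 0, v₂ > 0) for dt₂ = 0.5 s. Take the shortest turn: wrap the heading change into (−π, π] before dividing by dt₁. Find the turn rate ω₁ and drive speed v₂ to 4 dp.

ω₁ = 1.9863, v₂ = 14.2127

heading to target = atan2(-5−-0.5, 3.5−-2) = -0.6857
Δθ = wrap(-0.6857 − 2.6180) = 2.9795; ω₁ = Δθ/dt₁ = 1.9863
distance = √((3.5−-2)² + (-5−-0.5)²) = 7.1063; v₂ = distance/dt₂ = 14.2127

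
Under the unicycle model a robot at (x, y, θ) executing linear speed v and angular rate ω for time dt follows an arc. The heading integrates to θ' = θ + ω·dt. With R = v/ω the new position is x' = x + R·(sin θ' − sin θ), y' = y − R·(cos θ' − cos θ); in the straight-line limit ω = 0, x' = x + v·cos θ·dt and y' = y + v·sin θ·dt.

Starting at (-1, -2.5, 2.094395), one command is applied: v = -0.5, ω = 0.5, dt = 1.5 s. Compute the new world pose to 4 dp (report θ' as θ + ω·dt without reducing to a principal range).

(-0.4268, -2.9562, 2.8444)

θ' = 2.0944 + 0.5·1.5 = 2.8444
R = v/ω = -0.5/0.5 = -1.0000
x' = -1 + -1.0000·(sin 2.8444 − sin 2.0944) = -0.4268
y' = -2.5 − -1.0000·(cos 2.8444 − cos 2.0944) = -2.9562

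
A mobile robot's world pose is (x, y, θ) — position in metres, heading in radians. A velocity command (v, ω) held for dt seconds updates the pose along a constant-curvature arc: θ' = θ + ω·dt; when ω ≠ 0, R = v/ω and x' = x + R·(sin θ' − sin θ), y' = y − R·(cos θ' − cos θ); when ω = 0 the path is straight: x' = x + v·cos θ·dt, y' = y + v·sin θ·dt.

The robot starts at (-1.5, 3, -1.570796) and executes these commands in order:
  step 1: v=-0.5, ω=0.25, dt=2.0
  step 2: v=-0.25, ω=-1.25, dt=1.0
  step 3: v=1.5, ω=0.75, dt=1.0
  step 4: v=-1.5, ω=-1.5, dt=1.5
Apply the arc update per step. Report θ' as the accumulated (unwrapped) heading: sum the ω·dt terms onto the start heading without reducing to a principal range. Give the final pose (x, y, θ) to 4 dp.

(-0.6241, 3.6059, -3.8208)

step 1: θ'=-1.0708 (R=-2.0000) → pose (-1.7448, 3.9589, -1.0708)
step 2: θ'=-2.3208 (R=0.2000) → pose (-1.7157, 4.1911, -2.3208)
step 3: θ'=-1.5708 (R=2.0000) → pose (-2.2523, 2.8278, -1.5708)
step 4: θ'=-3.8208 (R=1.0000) → pose (-0.6241, 3.6059, -3.8208)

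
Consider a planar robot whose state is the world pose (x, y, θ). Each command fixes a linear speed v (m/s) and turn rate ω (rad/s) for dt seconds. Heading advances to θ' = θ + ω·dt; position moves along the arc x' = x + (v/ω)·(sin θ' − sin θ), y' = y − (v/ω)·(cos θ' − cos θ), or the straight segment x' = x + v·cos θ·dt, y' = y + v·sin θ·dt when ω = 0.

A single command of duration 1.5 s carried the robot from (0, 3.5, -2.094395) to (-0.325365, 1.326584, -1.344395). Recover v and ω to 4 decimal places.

v = 1.5000, ω = 0.5000

Δθ = -1.344395 − -2.094395 = 0.750000
ω = Δθ/dt = 0.750000/1.5 = 0.5000
R = −Δy/(cos θ' − cos θ) = 3.0000
v = R·ω = 3.0000·0.5000 = 1.5000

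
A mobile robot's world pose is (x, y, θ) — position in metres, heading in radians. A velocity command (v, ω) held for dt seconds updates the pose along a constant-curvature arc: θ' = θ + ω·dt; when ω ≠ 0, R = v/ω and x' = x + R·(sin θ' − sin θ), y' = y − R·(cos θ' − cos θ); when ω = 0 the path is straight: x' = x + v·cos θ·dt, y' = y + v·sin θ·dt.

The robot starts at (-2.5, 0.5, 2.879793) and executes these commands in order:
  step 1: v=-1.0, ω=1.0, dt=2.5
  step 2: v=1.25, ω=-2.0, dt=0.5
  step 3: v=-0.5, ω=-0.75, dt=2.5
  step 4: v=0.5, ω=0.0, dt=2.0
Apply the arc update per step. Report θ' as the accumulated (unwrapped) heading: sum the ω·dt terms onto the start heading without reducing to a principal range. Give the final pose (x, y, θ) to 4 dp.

(-1.1333, 2.4069, 2.5048)

step 1: θ'=5.3798 (R=-1.0000) → pose (-1.4557, 2.0849, 5.3798)
step 2: θ'=4.3798 (R=-0.6250) → pose (-1.3559, 1.4940, 4.3798)
step 3: θ'=2.5048 (R=0.6667) → pose (-0.3293, 1.8123, 2.5048)
step 4: θ'=2.5048 (straight) → pose (-1.1333, 2.4069, 2.5048)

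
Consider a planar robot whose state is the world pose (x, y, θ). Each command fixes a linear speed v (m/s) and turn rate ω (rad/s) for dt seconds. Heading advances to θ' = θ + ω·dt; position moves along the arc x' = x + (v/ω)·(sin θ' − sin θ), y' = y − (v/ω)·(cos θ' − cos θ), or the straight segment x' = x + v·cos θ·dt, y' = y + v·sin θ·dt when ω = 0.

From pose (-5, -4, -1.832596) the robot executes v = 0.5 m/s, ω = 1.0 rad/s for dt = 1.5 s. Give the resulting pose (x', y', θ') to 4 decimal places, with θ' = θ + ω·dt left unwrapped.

(-4.6803, -4.6020, -0.3326)

θ' = -1.8326 + 1.0·1.5 = -0.3326
R = v/ω = 0.5/1.0 = 0.5000
x' = -5 + 0.5000·(sin -0.3326 − sin -1.8326) = -4.6803
y' = -4 − 0.5000·(cos -0.3326 − cos -1.8326) = -4.6020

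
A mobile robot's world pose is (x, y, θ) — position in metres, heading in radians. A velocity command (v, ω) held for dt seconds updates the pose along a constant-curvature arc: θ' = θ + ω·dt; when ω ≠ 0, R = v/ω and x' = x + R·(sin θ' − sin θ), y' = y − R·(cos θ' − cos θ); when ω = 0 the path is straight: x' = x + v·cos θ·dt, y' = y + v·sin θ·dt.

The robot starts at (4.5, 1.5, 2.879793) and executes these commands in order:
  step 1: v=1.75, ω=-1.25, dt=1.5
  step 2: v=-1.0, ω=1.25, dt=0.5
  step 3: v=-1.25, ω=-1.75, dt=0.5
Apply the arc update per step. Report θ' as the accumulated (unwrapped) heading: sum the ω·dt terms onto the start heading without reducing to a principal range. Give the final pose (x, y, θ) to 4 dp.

(3.3336, 2.5645, 0.7548)

step 1: θ'=1.0048 (R=-1.4000) → pose (3.6807, 3.6031, 1.0048)
step 2: θ'=1.6298 (R=-0.8000) → pose (3.5573, 3.1269, 1.6298)
step 3: θ'=0.7548 (R=0.7143) → pose (3.3336, 2.5645, 0.7548)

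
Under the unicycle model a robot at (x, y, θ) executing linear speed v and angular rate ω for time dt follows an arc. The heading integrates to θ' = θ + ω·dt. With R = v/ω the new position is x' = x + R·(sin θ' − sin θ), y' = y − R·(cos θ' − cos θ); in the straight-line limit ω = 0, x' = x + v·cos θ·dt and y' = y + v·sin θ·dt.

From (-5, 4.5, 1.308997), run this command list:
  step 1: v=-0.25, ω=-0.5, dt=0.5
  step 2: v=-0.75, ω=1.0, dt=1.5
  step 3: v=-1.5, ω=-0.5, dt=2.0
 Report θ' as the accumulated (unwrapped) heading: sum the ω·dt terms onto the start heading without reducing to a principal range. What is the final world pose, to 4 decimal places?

(-3.4566, 0.8504, 1.5590)

step 1: θ'=1.0590 (R=0.5000) → pose (-5.0470, 4.3845, 1.0590)
step 2: θ'=2.5590 (R=-0.7500) → pose (-4.8058, 3.3909, 2.5590)
step 3: θ'=1.5590 (R=3.0000) → pose (-3.4566, 0.8504, 1.5590)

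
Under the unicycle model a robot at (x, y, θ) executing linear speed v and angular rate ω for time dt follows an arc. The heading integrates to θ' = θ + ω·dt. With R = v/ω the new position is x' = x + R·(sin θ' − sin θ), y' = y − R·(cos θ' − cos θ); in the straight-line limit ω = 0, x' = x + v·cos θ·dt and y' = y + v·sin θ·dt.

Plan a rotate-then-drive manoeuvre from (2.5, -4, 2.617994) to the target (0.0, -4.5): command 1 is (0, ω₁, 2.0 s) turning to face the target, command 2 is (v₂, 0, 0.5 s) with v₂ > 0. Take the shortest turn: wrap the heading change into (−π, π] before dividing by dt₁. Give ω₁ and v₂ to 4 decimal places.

ω₁ = 0.3605, v₂ = 5.0990

heading to target = atan2(-4.5−-4, 0−2.5) = -2.9442
Δθ = wrap(-2.9442 − 2.6180) = 0.7210; ω₁ = Δθ/dt₁ = 0.3605
distance = √((0−2.5)² + (-4.5−-4)²) = 2.5495; v₂ = distance/dt₂ = 5.0990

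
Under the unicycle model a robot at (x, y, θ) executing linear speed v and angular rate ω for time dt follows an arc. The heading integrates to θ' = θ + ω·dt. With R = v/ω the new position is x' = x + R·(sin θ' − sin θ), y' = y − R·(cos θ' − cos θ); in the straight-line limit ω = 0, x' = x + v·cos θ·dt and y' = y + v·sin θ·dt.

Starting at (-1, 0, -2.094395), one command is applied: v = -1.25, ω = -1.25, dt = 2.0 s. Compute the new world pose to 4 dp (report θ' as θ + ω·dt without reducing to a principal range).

(0.8591, -0.3823, -4.5944)

θ' = -2.0944 + -1.25·2.0 = -4.5944
R = v/ω = -1.25/-1.25 = 1.0000
x' = -1 + 1.0000·(sin -4.5944 − sin -2.0944) = 0.8591
y' = 0 − 1.0000·(cos -4.5944 − cos -2.0944) = -0.3823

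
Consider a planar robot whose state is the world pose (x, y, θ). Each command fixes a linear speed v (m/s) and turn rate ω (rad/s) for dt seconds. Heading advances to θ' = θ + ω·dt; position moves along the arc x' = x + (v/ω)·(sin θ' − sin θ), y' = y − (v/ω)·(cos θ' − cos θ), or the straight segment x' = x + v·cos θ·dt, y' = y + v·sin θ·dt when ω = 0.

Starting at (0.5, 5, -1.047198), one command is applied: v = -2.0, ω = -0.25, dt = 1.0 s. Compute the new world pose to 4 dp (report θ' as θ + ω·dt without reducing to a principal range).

(-0.2742, 6.8384, -1.2972)

θ' = -1.0472 + -0.25·1.0 = -1.2972
R = v/ω = -2.0/-0.25 = 8.0000
x' = 0.5 + 8.0000·(sin -1.2972 − sin -1.0472) = -0.2742
y' = 5 − 8.0000·(cos -1.2972 − cos -1.0472) = 6.8384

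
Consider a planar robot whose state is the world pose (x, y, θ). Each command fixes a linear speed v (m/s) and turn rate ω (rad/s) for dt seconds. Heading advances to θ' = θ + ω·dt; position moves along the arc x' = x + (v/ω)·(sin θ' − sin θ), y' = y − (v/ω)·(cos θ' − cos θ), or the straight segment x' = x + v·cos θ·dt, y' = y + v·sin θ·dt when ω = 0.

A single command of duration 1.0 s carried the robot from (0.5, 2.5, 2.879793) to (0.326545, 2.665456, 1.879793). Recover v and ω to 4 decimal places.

v = 0.2500, ω = -1.0000

Δθ = 1.879793 − 2.879793 = -1.000000
ω = Δθ/dt = -1.000000/1.0 = -1.0000
R = Δx/(sin θ' − sin θ) = -0.2500
v = R·ω = -0.2500·-1.0000 = 0.2500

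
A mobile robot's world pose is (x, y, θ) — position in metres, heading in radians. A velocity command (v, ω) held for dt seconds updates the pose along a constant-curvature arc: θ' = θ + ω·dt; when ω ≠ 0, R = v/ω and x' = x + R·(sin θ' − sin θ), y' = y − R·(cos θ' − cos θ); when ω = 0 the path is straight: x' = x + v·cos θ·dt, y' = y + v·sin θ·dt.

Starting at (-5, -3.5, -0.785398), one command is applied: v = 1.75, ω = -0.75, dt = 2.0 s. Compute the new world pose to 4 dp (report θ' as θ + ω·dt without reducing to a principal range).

θ' = -0.7854 + -0.75·2.0 = -2.2854
R = v/ω = 1.75/-0.75 = -2.3333
x' = -5 + -2.3333·(sin -2.2854 − sin -0.7854) = -4.8874
y' = -3.5 − -2.3333·(cos -2.2854 − cos -0.7854) = -6.6790

(-4.8874, -6.6790, -2.2854)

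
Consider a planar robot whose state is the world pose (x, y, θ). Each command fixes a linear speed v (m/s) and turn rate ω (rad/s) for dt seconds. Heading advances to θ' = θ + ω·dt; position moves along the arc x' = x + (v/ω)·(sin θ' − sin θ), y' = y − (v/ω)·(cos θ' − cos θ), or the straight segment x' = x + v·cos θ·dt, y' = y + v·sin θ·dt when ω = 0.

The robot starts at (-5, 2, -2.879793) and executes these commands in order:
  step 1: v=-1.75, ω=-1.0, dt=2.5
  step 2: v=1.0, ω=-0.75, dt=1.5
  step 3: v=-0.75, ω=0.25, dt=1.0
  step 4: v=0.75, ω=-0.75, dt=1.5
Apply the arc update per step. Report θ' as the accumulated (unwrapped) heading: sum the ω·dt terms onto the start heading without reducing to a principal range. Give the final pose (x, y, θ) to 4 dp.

step 1: θ'=-5.3798 (R=1.7500) → pose (-3.1726, -0.7735, -5.3798)
step 2: θ'=-6.5048 (R=-1.3333) → pose (-1.8323, -0.2981, -6.5048)
step 3: θ'=-6.2548 (R=-3.0000) → pose (-2.5768, -0.2259, -6.2548)
step 4: θ'=-7.3798 (R=-1.0000) → pose (-1.6588, -0.7689, -7.3798)

(-1.6588, -0.7689, -7.3798)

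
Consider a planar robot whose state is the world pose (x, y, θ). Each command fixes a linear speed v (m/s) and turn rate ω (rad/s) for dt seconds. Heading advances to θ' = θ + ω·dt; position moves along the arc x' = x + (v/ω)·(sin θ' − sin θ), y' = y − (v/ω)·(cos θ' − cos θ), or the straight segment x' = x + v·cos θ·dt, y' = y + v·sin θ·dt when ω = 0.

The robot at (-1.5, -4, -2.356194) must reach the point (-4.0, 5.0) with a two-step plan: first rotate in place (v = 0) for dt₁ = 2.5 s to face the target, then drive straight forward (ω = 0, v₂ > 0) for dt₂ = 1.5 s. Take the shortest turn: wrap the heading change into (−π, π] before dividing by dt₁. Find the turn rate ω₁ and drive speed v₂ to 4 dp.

ω₁ = -0.8341, v₂ = 6.2272

heading to target = atan2(5−-4, -4−-1.5) = 1.8417
Δθ = wrap(1.8417 − -2.3562) = -2.0852; ω₁ = Δθ/dt₁ = -0.8341
distance = √((-4−-1.5)² + (5−-4)²) = 9.3408; v₂ = distance/dt₂ = 6.2272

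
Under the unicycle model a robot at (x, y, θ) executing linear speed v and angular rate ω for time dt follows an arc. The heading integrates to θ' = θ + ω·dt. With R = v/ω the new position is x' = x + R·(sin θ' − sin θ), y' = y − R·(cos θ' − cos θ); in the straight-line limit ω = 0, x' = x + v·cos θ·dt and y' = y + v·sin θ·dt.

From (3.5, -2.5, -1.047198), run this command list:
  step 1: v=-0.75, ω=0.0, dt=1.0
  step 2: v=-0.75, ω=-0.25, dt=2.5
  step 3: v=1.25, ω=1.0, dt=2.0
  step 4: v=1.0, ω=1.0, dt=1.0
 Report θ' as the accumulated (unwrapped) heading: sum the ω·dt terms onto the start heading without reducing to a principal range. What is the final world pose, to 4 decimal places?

step 1: θ'=-1.0472 (straight) → pose (3.1250, -1.8505, -1.0472)
step 2: θ'=-1.6722 (R=3.0000) → pose (2.7385, -0.0468, -1.6722)
step 3: θ'=0.3278 (R=1.2500) → pose (4.3845, -1.3568, 0.3278)
step 4: θ'=1.3278 (R=1.0000) → pose (5.0332, -0.6506, 1.3278)

(5.0332, -0.6506, 1.3278)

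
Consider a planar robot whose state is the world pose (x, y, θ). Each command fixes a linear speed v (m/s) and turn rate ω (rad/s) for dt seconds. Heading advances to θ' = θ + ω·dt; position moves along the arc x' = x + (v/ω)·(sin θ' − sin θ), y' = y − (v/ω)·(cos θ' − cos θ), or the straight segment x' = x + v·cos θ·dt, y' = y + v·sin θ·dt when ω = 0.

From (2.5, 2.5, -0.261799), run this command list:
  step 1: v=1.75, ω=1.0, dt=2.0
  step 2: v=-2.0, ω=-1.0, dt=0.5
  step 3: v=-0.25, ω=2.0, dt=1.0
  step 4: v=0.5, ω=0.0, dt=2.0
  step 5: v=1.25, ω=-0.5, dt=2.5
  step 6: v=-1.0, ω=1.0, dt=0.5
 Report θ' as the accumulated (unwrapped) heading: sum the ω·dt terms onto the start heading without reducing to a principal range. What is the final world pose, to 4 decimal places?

(1.5114, 4.3203, 2.4882)

step 1: θ'=1.7382 (R=1.7500) → pose (4.6785, 4.4820, 1.7382)
step 2: θ'=1.2382 (R=2.0000) → pose (4.5968, 3.4957, 1.2382)
step 3: θ'=3.2382 (R=-0.1250) → pose (4.7270, 3.3305, 3.2382)
step 4: θ'=3.2382 (straight) → pose (3.7317, 3.2340, 3.2382)
step 5: θ'=1.9882 (R=-2.5000) → pose (1.2052, 4.7089, 1.9882)
step 6: θ'=2.4882 (R=-1.0000) → pose (1.5114, 4.3203, 2.4882)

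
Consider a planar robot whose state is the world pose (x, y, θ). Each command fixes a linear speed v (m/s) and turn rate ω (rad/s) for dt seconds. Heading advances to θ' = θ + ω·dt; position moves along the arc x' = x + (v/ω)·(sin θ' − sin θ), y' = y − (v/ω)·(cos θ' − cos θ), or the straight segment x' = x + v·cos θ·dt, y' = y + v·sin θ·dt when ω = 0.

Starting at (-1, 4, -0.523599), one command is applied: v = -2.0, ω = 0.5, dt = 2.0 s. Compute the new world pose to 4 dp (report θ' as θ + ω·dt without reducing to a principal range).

(-4.8343, 4.0905, 0.4764)

θ' = -0.5236 + 0.5·2.0 = 0.4764
R = v/ω = -2.0/0.5 = -4.0000
x' = -1 + -4.0000·(sin 0.4764 − sin -0.5236) = -4.8343
y' = 4 − -4.0000·(cos 0.4764 − cos -0.5236) = 4.0905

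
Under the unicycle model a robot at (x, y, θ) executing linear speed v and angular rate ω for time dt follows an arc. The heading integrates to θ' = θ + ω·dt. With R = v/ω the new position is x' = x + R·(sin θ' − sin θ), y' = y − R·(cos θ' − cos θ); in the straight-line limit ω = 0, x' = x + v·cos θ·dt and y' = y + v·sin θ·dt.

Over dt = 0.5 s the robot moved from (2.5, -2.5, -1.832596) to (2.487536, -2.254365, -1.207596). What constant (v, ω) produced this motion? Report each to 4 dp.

Δθ = -1.207596 − -1.832596 = 0.625000
ω = Δθ/dt = 0.625000/0.5 = 1.2500
R = −Δy/(cos θ' − cos θ) = -0.4000
v = R·ω = -0.4000·1.2500 = -0.5000

v = -0.5000, ω = 1.2500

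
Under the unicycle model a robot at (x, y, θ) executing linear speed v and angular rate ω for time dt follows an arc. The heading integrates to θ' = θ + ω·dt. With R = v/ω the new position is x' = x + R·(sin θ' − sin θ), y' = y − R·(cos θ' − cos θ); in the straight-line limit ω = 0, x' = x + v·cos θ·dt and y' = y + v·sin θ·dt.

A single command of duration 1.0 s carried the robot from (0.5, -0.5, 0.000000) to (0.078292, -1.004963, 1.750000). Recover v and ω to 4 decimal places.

Δθ = 1.750000 − 0.000000 = 1.750000
ω = Δθ/dt = 1.750000/1.0 = 1.7500
R = −Δy/(cos θ' − cos θ) = -0.4286
v = R·ω = -0.4286·1.7500 = -0.7500

v = -0.7500, ω = 1.7500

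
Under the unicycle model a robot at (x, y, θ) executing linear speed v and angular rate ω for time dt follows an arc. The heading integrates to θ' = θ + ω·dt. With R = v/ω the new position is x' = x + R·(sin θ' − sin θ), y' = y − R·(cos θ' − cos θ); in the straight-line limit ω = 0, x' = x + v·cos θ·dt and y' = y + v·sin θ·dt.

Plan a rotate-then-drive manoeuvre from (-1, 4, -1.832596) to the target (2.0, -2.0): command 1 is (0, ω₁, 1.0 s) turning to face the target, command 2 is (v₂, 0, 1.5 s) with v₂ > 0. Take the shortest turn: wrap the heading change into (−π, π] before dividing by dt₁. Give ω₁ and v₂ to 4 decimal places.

heading to target = atan2(-2−4, 2−-1) = -1.1071
Δθ = wrap(-1.1071 − -1.8326) = 0.7254; ω₁ = Δθ/dt₁ = 0.7254
distance = √((2−-1)² + (-2−4)²) = 6.7082; v₂ = distance/dt₂ = 4.4721

ω₁ = 0.7254, v₂ = 4.4721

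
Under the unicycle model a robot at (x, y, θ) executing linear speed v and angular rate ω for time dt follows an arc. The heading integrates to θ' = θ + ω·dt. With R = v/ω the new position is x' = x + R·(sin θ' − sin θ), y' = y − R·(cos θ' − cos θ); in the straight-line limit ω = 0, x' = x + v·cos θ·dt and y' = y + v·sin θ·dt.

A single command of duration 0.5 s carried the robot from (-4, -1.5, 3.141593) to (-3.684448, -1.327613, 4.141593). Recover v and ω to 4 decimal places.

Δθ = 4.141593 − 3.141593 = 1.000000
ω = Δθ/dt = 1.000000/0.5 = 2.0000
R = Δx/(sin θ' − sin θ) = -0.3750
v = R·ω = -0.3750·2.0000 = -0.7500

v = -0.7500, ω = 2.0000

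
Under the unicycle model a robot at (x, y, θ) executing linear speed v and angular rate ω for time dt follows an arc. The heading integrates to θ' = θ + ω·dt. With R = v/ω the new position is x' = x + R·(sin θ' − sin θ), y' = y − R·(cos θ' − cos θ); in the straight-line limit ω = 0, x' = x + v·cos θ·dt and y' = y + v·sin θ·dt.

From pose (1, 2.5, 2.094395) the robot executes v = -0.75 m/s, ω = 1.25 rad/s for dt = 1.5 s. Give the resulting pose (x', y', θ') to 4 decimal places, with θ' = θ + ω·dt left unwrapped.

θ' = 2.0944 + 1.25·1.5 = 3.9694
R = v/ω = -0.75/1.25 = -0.6000
x' = 1 + -0.6000·(sin 3.9694 − sin 2.0944) = 1.9615
y' = 2.5 − -0.6000·(cos 3.9694 − cos 2.0944) = 2.3941

(1.9615, 2.3941, 3.9694)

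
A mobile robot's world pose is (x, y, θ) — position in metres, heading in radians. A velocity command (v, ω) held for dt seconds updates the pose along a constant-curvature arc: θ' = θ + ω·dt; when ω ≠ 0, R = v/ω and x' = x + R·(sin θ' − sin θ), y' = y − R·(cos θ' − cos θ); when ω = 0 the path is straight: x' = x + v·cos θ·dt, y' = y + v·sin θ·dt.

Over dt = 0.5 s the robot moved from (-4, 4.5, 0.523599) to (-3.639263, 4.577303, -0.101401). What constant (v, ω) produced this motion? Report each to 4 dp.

v = 0.7500, ω = -1.2500

Δθ = -0.101401 − 0.523599 = -0.625000
ω = Δθ/dt = -0.625000/0.5 = -1.2500
R = Δx/(sin θ' − sin θ) = -0.6000
v = R·ω = -0.6000·-1.2500 = 0.7500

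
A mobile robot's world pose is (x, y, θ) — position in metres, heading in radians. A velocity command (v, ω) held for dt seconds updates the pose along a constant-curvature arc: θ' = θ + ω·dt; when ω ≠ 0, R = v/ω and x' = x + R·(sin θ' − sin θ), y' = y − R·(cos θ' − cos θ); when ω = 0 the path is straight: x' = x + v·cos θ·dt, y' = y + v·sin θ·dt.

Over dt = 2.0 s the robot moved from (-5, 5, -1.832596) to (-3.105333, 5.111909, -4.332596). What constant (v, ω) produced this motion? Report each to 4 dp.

v = -1.2500, ω = -1.2500

Δθ = -4.332596 − -1.832596 = -2.500000
ω = Δθ/dt = -2.500000/2.0 = -1.2500
R = Δx/(sin θ' − sin θ) = 1.0000
v = R·ω = 1.0000·-1.2500 = -1.2500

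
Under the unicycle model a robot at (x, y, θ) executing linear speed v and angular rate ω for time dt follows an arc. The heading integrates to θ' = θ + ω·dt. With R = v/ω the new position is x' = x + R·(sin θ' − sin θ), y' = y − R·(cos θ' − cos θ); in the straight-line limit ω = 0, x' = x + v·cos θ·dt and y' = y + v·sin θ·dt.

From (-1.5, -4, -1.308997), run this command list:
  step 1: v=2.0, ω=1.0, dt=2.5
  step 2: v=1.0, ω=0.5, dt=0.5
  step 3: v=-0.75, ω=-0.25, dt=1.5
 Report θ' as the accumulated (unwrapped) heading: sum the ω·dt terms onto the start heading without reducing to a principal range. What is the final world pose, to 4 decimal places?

step 1: θ'=1.1910 (R=2.0000) → pose (2.2893, -4.2238, 1.1910)
step 2: θ'=1.4410 (R=2.0000) → pose (2.4150, -3.7412, 1.4410)
step 3: θ'=1.0660 (R=3.0000) → pose (2.0661, -4.8038, 1.0660)

(2.0661, -4.8038, 1.0660)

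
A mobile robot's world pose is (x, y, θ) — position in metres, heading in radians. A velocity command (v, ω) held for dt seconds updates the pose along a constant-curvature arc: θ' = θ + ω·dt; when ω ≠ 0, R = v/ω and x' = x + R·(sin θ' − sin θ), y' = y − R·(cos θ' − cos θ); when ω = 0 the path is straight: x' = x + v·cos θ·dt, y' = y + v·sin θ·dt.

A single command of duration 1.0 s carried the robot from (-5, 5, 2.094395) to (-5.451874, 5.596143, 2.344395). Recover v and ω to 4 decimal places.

Δθ = 2.344395 − 2.094395 = 0.250000
ω = Δθ/dt = 0.250000/1.0 = 0.2500
R = −Δy/(cos θ' − cos θ) = 3.0000
v = R·ω = 3.0000·0.2500 = 0.7500

v = 0.7500, ω = 0.2500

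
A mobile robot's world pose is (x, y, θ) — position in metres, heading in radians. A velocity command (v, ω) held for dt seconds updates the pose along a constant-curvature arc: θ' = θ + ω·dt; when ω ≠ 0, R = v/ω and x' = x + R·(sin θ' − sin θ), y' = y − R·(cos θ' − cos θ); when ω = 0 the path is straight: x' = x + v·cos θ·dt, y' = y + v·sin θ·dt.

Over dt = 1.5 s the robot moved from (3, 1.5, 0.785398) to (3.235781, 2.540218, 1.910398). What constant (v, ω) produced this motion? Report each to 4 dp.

v = 0.7500, ω = 0.7500

Δθ = 1.910398 − 0.785398 = 1.125000
ω = Δθ/dt = 1.125000/1.5 = 0.7500
R = −Δy/(cos θ' − cos θ) = 1.0000
v = R·ω = 1.0000·0.7500 = 0.7500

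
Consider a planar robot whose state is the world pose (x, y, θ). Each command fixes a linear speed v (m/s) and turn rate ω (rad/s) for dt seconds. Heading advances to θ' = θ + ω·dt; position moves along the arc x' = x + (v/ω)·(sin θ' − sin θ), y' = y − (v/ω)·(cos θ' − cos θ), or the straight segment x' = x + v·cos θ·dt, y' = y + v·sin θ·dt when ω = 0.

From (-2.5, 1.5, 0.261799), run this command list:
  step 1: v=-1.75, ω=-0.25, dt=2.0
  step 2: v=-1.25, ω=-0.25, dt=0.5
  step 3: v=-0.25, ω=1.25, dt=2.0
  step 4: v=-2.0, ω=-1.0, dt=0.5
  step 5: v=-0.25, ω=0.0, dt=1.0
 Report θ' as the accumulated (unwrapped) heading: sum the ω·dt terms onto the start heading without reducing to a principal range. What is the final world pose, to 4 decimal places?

step 1: θ'=-0.2382 (R=7.0000) → pose (-5.9634, 1.4591, -0.2382)
step 2: θ'=-0.3632 (R=5.0000) → pose (-6.5600, 1.6441, -0.3632)
step 3: θ'=2.1368 (R=-0.2000) → pose (-6.7998, 1.3499, 2.1368)
step 4: θ'=1.6368 (R=2.0000) → pose (-6.4923, 0.4093, 1.6368)
step 5: θ'=1.6368 (straight) → pose (-6.4758, 0.1599, 1.6368)

(-6.4758, 0.1599, 1.6368)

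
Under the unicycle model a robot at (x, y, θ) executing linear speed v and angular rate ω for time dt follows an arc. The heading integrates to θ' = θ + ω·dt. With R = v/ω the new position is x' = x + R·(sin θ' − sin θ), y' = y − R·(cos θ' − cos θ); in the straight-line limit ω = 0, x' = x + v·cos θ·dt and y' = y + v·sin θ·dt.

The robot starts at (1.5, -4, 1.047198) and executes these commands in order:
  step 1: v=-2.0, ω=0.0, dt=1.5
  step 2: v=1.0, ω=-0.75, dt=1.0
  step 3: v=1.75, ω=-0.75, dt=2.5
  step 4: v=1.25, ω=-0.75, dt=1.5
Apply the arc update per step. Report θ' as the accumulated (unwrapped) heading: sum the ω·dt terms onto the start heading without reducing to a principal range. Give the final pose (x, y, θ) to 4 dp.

step 1: θ'=1.0472 (straight) → pose (0.0000, -6.5981, 1.0472)
step 2: θ'=0.2972 (R=-1.3333) → pose (0.7642, -5.9899, 0.2972)
step 3: θ'=-1.5778 (R=-2.3333) → pose (3.7808, -8.2373, -1.5778)
step 4: θ'=-2.7028 (R=-1.6667) → pose (2.8223, -9.7344, -2.7028)

(2.8223, -9.7344, -2.7028)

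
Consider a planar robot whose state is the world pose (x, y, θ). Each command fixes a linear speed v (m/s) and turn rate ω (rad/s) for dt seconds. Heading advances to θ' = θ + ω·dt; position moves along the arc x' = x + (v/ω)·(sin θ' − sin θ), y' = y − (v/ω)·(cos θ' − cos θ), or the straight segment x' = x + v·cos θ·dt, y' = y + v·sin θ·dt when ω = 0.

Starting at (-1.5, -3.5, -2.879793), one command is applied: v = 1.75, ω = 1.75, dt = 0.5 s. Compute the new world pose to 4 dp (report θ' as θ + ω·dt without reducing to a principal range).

θ' = -2.8798 + 1.75·0.5 = -2.0048
R = v/ω = 1.75/1.75 = 1.0000
x' = -1.5 + 1.0000·(sin -2.0048 − sin -2.8798) = -2.1485
y' = -3.5 − 1.0000·(cos -2.0048 − cos -2.8798) = -4.0454

(-2.1485, -4.0454, -2.0048)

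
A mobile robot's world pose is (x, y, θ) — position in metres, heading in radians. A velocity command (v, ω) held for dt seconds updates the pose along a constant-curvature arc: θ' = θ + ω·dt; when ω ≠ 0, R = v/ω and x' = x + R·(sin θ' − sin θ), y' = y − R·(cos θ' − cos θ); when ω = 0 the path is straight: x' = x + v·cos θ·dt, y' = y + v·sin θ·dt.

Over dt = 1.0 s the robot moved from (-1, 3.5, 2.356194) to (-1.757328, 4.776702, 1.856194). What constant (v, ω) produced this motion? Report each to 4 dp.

v = 1.5000, ω = -0.5000

Δθ = 1.856194 − 2.356194 = -0.500000
ω = Δθ/dt = -0.500000/1.0 = -0.5000
R = −Δy/(cos θ' − cos θ) = -3.0000
v = R·ω = -3.0000·-0.5000 = 1.5000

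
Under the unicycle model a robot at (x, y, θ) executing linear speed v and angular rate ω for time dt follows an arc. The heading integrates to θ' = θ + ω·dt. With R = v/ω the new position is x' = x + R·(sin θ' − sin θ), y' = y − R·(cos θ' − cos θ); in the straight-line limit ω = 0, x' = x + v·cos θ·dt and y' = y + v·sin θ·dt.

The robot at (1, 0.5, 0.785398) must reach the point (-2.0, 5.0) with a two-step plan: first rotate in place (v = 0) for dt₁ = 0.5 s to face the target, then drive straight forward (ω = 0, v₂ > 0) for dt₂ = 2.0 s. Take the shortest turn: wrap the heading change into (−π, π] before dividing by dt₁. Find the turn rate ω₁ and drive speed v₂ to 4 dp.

heading to target = atan2(5−0.5, -2−1) = 2.1588
Δθ = wrap(2.1588 − 0.7854) = 1.3734; ω₁ = Δθ/dt₁ = 2.7468
distance = √((-2−1)² + (5−0.5)²) = 5.4083; v₂ = distance/dt₂ = 2.7042

ω₁ = 2.7468, v₂ = 2.7042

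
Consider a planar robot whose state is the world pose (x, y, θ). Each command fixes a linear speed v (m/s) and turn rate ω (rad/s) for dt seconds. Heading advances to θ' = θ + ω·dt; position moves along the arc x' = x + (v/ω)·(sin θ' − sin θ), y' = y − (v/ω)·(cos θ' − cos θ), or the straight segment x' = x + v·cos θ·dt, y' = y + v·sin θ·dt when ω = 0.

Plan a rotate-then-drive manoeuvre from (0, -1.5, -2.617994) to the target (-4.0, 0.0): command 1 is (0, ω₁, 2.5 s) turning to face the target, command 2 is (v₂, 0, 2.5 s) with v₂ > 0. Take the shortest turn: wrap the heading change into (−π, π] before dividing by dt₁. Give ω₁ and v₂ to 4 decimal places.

heading to target = atan2(0−-1.5, -4−0) = 2.7828
Δθ = wrap(2.7828 − -2.6180) = -0.8824; ω₁ = Δθ/dt₁ = -0.3529
distance = √((-4−0)² + (0−-1.5)²) = 4.2720; v₂ = distance/dt₂ = 1.7088

ω₁ = -0.3529, v₂ = 1.7088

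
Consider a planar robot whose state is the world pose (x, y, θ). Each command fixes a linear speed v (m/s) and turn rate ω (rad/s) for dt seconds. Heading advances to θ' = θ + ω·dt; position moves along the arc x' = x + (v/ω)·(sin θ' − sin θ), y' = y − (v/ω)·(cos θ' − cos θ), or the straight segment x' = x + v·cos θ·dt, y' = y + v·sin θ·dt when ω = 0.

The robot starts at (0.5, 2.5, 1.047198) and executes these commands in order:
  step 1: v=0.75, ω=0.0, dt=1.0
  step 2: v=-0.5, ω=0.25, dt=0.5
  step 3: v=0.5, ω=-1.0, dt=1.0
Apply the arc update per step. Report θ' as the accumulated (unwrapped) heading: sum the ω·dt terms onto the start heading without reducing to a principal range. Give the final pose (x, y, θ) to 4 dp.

(1.1390, 3.2243, 0.1722)

step 1: θ'=1.0472 (straight) → pose (0.8750, 3.1495, 1.0472)
step 2: θ'=1.1722 (R=-2.0000) → pose (0.7638, 2.9258, 1.1722)
step 3: θ'=0.1722 (R=-0.5000) → pose (1.1390, 3.2243, 0.1722)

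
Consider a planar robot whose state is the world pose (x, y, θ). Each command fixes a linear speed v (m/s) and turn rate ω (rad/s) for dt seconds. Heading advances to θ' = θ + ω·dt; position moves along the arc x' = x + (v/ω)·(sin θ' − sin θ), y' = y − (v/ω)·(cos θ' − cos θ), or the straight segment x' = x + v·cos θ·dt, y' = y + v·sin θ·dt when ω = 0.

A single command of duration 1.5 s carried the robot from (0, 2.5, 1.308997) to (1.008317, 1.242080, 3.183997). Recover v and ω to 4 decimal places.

Δθ = 3.183997 − 1.308997 = 1.875000
ω = Δθ/dt = 1.875000/1.5 = 1.2500
R = −Δy/(cos θ' − cos θ) = -1.0000
v = R·ω = -1.0000·1.2500 = -1.2500

v = -1.2500, ω = 1.2500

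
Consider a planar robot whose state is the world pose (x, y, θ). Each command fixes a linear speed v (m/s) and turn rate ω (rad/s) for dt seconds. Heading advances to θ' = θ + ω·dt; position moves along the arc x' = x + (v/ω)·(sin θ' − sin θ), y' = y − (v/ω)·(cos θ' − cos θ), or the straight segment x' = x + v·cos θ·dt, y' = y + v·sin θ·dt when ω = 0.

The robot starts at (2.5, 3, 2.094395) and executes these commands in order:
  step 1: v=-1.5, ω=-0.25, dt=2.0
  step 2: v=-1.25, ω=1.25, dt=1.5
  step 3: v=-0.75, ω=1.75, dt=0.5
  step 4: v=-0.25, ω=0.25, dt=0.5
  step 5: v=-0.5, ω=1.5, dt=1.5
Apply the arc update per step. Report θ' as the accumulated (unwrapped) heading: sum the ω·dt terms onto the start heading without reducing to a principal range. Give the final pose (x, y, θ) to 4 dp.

(4.4590, -0.0285, 6.7194)

step 1: θ'=1.5944 (R=6.0000) → pose (3.3022, 0.1416, 1.5944)
step 2: θ'=3.4694 (R=-1.0000) → pose (4.6239, -0.7816, 3.4694)
step 3: θ'=4.3444 (R=-0.4286) → pose (4.8858, -0.5300, 4.3444)
step 4: θ'=4.4694 (R=-1.0000) → pose (4.9233, -0.4109, 4.4694)
step 5: θ'=6.7194 (R=-0.3333) → pose (4.4590, -0.0285, 6.7194)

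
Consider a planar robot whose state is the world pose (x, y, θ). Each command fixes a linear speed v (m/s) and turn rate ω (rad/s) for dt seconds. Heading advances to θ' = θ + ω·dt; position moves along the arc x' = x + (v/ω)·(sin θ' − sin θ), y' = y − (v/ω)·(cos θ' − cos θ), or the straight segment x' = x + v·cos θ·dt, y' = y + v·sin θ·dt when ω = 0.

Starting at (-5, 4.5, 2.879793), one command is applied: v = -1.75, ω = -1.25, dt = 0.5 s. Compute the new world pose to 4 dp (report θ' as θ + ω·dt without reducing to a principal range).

θ' = 2.8798 + -1.25·0.5 = 2.2548
R = v/ω = -1.75/-1.25 = 1.4000
x' = -5 + 1.4000·(sin 2.2548 − sin 2.8798) = -4.2773
y' = 4.5 − 1.4000·(cos 2.2548 − cos 2.8798) = 4.0324

(-4.2773, 4.0324, 2.2548)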